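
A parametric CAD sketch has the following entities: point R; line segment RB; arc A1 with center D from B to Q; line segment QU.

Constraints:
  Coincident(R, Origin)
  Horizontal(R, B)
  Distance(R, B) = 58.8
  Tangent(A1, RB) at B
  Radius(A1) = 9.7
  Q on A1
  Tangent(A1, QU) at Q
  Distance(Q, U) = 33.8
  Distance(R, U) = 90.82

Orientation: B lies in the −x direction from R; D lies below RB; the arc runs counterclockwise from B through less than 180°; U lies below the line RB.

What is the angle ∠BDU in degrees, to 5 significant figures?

133.72°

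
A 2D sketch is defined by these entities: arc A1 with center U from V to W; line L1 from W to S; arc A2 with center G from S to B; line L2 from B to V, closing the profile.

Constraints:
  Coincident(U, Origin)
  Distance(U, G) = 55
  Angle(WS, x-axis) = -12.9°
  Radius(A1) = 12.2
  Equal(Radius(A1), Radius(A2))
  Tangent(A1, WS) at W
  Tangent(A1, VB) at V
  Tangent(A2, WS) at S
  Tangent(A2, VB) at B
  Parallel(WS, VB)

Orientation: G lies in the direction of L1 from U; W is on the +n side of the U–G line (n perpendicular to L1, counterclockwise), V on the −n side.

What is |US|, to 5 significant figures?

56.337

The slot axis is L1's direction at -12.9°, so u = (cos -12.9°, sin -12.9°) = (0.97476, -0.22325) and n = (−sin -12.9°, cos -12.9°) = (0.22325, 0.97476). U is at the origin and G lies 55.0 along u from U, so G = 55.0·u = (53.612, -12.279). Tangency of A1 to both parallel lines with radius 12.2 puts W and V at U ± 12.2·n: W = (2.7237, 11.892), V = (-2.7237, -11.892). Equal radii place S and B the same way about G: S = G + 12.2·n = (56.336, -0.38667), B = G − 12.2·n = (50.888, -24.171). Then |US| = |S − U| = 56.337.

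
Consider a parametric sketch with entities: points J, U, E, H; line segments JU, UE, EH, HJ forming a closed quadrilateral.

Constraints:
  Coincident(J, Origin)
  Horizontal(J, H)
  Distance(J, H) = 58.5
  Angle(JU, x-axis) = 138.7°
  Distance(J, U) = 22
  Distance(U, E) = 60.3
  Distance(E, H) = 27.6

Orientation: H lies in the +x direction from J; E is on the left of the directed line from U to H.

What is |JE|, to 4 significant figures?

48.90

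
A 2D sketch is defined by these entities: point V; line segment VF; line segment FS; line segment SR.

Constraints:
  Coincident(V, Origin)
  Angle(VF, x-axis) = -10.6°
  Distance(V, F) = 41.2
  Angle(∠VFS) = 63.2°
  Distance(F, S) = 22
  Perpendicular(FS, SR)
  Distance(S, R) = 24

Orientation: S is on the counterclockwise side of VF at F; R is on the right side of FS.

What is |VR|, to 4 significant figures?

60.87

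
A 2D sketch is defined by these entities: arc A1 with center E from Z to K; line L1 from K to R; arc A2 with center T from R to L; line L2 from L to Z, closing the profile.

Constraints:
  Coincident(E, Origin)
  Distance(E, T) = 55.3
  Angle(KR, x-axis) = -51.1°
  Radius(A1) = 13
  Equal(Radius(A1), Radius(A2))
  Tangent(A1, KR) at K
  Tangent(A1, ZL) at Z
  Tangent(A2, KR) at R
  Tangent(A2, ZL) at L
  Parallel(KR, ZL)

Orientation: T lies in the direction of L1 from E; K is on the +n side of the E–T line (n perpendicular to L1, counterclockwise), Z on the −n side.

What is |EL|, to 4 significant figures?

56.81

Tangency of A1 to both parallel lines with radius 13.0 puts K and Z at E ± 13.0·n: K = (10.12, 8.164), Z = (-10.12, -8.164). Equal radii place R and L the same way about T: R = T + 13.0·n = (44.84, -34.87), L = T − 13.0·n = (24.61, -51.20). Then |EL| = |L − E| = 56.81.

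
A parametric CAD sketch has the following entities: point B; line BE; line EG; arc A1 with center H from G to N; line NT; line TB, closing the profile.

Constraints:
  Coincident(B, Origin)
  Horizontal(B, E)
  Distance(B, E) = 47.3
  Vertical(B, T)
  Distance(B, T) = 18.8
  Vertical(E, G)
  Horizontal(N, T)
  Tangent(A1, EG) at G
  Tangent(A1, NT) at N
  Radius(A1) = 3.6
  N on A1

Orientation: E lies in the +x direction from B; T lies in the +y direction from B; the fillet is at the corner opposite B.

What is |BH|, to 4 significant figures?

46.27

B and T share the same x with |BT| = 18.8 and T on the +y side, so T = (0.000, 18.80). The virtual corner opposite B is at (47.30, 18.80). Since A1 is tangent to EG there, HG ⟂ EG and tangency of A1 to NT means the radius HN is perpendicular to NT, with radius 3.6, so the center H sits 3.6 in from both sides at H = (43.70, 15.20). Then |BH| = |H − B| = 46.27.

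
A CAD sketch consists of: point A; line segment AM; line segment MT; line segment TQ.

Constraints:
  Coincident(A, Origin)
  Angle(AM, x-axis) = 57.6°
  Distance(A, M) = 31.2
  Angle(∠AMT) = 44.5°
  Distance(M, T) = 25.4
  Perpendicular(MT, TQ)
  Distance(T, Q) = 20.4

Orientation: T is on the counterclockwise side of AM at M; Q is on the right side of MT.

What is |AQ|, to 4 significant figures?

42.39

A is at the origin; AM runs at 57.6° with length 31.2, so M = 31.2·(cos 57.6°, sin 57.6°) = (16.72, 26.34). ∠AMT = 44.5°, so MT runs at 57.6° + (180° − 44.5°) = 193.1° from the x-axis; with |MT| = 25.4, T = M + 25.4·(cos 193.1°, sin 193.1°) = (-8.021, 20.59). MT is perpendicular to TQ; with |TQ| = 20.4 on the right of MT, Q = T + 20.4·(-0.2267, 0.9740) = (-12.64, 40.46). Then |AQ| = |Q − A| = 42.39.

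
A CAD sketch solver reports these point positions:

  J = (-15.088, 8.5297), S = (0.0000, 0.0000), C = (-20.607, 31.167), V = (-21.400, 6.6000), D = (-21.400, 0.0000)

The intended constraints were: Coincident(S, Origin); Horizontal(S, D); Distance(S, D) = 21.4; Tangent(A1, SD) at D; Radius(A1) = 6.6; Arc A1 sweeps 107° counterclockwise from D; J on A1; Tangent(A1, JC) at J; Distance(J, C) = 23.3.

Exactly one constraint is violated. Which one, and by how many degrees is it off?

Tangent(A1, JC) at J — off by 3.30°.

S = (0.00, 0.00) ✓; S.y = 0.00, D.y = 0.00 ✓; |SD| = 21.40 ✓; ∠(VD, DS) = 90.00° ✓; |VD| = 6.600 ✓; bearing(V→J) − bearing(V→D) = 107.0° ✓; |VJ| = 6.600 ✓; ∠(VJ, JC) = 93.30° ✗; |JC| = 23.30 ✓.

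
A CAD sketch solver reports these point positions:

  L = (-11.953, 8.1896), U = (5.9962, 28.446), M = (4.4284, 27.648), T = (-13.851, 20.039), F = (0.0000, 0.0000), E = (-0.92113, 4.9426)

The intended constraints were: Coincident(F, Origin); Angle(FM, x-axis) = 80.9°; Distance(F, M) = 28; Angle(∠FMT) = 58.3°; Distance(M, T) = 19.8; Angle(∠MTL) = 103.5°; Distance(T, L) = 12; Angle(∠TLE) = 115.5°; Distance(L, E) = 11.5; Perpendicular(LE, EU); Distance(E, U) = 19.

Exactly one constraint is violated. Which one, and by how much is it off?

Distance(E, U) = 19 — off by 5.50.

F = (0.00, 0.00) ✓; FM at 80.90° ✓; |FM| = 28.00 ✓; ∠FMT = 58.30° ✓; |MT| = 19.80 ✓; ∠MTL = 103.5° ✓; |TL| = 12.00 ✓; ∠TLE = 115.5° ✓; |LE| = 11.50 ✓; ∠(LE, EU) = 90.00° ✓; |EU| = 24.50 ✗.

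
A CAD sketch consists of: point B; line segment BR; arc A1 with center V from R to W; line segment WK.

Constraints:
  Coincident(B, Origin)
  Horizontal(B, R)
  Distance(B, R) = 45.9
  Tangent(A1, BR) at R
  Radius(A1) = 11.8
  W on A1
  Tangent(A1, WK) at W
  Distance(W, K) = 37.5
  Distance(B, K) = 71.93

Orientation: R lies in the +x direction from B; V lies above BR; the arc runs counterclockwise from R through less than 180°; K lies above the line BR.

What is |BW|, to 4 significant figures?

59.17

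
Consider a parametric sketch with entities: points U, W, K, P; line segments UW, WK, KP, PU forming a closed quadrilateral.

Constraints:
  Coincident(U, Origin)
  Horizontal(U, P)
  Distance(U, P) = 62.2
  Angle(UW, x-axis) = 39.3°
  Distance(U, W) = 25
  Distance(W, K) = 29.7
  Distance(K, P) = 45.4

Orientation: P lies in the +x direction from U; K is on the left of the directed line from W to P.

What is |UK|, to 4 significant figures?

54.46

U is at the origin; U and P share the same y with |UP| = 62.2 and P in +x, so P = (62.2, 0). UW runs at 39.3° with |UW| = 25.0, so W = (19.35, 15.83). K is determined by |WK| = 29.7 and |KP| = 45.4 together: it lies at the intersection of circle(W, 29.7) and circle(P, 45.4). With |WP| = 45.69, the foot of the radical line on WP is 9.939 from W and the perpendicular offset is √(29.7² − 9.939²) = 27.99. Taking the left-of-WP solution: K = (38.37, 38.64).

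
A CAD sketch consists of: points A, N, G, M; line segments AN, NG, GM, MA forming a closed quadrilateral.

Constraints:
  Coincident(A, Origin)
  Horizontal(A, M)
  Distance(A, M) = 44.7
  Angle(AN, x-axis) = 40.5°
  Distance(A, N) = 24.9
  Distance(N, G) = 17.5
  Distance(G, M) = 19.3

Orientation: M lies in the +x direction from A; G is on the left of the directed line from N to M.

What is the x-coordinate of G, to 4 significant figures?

36.39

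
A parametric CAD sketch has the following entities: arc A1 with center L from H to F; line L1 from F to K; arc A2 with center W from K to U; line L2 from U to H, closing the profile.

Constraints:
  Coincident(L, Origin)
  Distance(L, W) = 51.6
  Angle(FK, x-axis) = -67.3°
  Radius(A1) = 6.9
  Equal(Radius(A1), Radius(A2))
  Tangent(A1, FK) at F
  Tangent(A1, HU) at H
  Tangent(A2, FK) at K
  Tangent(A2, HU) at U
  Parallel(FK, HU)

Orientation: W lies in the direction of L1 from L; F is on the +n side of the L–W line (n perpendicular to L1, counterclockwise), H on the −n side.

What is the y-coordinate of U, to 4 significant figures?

-50.27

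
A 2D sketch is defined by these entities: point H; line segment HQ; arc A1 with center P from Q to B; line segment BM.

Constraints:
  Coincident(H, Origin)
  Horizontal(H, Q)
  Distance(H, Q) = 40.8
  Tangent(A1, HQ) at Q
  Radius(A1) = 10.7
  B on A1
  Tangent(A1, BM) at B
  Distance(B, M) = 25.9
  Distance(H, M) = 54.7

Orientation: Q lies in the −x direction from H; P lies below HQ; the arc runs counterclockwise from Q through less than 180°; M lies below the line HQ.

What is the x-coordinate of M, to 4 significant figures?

-38.71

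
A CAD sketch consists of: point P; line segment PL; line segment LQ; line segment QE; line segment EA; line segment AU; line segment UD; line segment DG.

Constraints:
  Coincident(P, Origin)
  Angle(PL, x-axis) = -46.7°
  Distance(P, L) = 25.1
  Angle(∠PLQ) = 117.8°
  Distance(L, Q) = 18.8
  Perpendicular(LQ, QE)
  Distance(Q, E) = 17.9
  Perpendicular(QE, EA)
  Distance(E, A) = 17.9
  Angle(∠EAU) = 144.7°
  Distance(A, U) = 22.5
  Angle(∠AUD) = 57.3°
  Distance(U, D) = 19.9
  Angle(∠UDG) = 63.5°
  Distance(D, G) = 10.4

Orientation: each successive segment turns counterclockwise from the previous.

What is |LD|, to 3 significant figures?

2.74

P is at the origin; PL runs at -46.7° with length 25.1, so L = (17.2, -18.3). ∠PLQ = 117.8° gives LQ at 15.5° from the x-axis; with |LQ| = 18.8, Q = (35.3, -13.2). LQ ⟂ QE, so QE runs at 106°; with |QE| = 17.9, E = (30.5, 4.01). QE is perpendicular to EA, so EA runs at -164°; with |EA| = 17.9, A = (13.3, -0.778). ∠EAU = 144.7° gives AU at -129° from the x-axis; with |AU| = 22.5, U = (-0.923, -18.2). ∠AUD = 57.3° gives UD at -6.50° from the x-axis; with |UD| = 19.9, D = (18.8, -20.5). Then |LD| = |D − L| = 2.74.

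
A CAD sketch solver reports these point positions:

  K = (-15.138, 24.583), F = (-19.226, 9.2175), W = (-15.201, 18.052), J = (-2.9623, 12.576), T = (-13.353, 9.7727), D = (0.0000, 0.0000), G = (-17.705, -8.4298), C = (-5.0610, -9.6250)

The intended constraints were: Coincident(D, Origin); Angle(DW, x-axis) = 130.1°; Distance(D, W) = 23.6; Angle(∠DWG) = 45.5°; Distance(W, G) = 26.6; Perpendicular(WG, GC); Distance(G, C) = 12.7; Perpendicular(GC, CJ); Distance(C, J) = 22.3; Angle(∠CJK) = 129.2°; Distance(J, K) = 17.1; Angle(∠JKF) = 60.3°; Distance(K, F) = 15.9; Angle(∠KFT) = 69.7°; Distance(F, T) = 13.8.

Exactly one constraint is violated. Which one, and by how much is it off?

Distance(F, T) = 13.8 — off by 7.90.

D = (0.00, 0.00) ✓; DW at 130.1° ✓; |DW| = 23.60 ✓; ∠DWG = 45.50° ✓; |WG| = 26.60 ✓; ∠(WG, GC) = 90.00° ✓; |GC| = 12.70 ✓; ∠(GC, CJ) = 90.00° ✓; |CJ| = 22.30 ✓; ∠CJK = 129.2° ✓; |JK| = 17.10 ✓; ∠JKF = 60.30° ✓; |KF| = 15.90 ✓; ∠KFT = 69.70° ✓; |FT| = 5.899 ✗.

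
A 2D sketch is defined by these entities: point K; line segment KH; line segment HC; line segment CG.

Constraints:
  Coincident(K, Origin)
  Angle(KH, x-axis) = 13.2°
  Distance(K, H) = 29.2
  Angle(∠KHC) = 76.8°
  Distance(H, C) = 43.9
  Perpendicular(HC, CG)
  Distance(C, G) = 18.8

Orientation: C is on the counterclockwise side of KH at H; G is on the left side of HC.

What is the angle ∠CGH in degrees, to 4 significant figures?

66.82°

K is at the origin; KH runs at 13.2° with length 29.2, so H = 29.2·(cos 13.2°, sin 13.2°) = (28.43, 6.668). ∠KHC = 76.8°, so HC runs at 13.2° + (180° − 76.8°) = 116.4° from the x-axis; with |HC| = 43.9, C = H + 43.9·(cos 116.4°, sin 116.4°) = (8.909, 45.99). HC is perpendicular to CG; with |CG| = 18.8 on the left of HC, G = C + 18.8·(-0.8957, -0.4446) = (-7.930, 37.63). Then cos ∠CGH = GC·GH / (|GC||GH|), giving 66.82°.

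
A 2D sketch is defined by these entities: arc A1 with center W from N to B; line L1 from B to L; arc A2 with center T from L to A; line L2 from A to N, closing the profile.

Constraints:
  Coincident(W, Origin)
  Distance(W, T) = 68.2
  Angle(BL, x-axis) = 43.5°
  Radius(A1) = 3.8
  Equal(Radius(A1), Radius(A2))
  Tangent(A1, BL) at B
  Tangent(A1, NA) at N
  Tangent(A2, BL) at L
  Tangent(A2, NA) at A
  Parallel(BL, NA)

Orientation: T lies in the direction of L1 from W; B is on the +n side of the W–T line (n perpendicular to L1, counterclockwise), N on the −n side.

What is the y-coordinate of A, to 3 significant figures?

44.2

The slot axis is L1's direction at 43.5°, so u = (cos 43.5°, sin 43.5°) = (0.725, 0.688) and n = (−sin 43.5°, cos 43.5°) = (-0.688, 0.725). W is at the origin and T lies 68.2 along u from W, so T = 68.2·u = (49.5, 46.9). Tangency of A1 to both parallel lines with radius 3.8 puts B and N at W ± 3.8·n: B = (-2.62, 2.76), N = (2.62, -2.76). Equal radii place L and A the same way about T: L = T + 3.8·n = (46.9, 49.7), A = T − 3.8·n = (52.1, 44.2). So A.y = 44.2.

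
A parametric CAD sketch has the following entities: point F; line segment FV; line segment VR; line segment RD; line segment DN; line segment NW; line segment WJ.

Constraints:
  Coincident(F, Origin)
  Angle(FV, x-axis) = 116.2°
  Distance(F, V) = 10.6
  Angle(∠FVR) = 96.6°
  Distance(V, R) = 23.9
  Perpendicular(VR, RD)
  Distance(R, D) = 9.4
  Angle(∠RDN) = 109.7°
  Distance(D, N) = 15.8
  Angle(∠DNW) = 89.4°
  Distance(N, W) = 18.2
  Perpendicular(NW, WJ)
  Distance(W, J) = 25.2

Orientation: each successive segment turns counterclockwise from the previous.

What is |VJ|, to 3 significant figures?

28.9

∠DNW = 89.4° gives NW at 90.5° from the x-axis; with |NW| = 18.2, W = (-8.40, 10.8). NW is perpendicular to WJ, so WJ runs at -180°; with |WJ| = 25.2, J = (-33.6, 10.6). Then |VJ| = |J − V| = 28.9.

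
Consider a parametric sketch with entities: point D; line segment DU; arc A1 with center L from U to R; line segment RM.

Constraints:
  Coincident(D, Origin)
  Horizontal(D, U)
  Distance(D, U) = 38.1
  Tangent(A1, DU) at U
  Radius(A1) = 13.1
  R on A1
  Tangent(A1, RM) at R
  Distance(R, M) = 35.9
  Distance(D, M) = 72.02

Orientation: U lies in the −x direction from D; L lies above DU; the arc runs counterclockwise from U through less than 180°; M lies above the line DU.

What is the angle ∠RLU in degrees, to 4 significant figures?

134.2°

D is at the origin; D and U share the same y with |DU| = 38.1 and U on the −x side, so U = (-38.10, 0.000). Tangency of A1 to DU means the radius LU is perpendicular to DU, so L = U + (0, 13.1) = (-38.10, 13.10). Since LR ⟂ RM (tangency), |LM| = √(13.1² + 35.9²) = 38.22 regardless of where R sits on A1. So M lies on both circle(D, 72.02) and circle(L, 38.22); the above-DU intersection is M = (-53.71, 47.98). R is the foot of the tangent from M: R = (-28.70, 22.23).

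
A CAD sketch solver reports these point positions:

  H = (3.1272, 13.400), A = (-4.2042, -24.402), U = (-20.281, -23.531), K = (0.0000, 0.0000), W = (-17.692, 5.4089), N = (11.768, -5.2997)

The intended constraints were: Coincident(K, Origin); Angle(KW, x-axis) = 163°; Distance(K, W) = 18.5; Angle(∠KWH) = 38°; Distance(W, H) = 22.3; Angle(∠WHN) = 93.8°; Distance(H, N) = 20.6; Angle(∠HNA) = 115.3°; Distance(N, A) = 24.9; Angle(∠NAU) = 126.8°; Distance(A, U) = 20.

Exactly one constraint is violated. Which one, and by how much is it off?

Distance(A, U) = 20 — off by 3.90.

K = (0.00, 0.00) ✓; KW at 163.0° ✓; |KW| = 18.50 ✓; ∠KWH = 38.00° ✓; |WH| = 22.30 ✓; ∠WHN = 93.80° ✓; |HN| = 20.60 ✓; ∠HNA = 115.3° ✓; |NA| = 24.90 ✓; ∠NAU = 126.8° ✓; |AU| = 16.10 ✗.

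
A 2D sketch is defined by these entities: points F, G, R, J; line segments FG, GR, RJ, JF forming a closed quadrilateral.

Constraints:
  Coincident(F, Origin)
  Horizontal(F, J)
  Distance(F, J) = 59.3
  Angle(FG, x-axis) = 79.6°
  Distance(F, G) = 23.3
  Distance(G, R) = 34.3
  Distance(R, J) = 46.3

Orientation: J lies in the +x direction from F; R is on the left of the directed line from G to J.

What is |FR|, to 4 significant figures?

52.10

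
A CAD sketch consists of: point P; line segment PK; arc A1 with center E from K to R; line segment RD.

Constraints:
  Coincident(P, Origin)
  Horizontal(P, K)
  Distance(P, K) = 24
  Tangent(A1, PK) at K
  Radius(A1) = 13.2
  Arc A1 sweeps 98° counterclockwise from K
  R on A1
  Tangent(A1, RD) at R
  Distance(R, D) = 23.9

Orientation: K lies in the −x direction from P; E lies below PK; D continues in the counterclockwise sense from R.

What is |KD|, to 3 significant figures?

39.9

P is at the origin; PK is horizontal with |PK| = 24.0 and K on the −x side, so K = (-24.0, 0.00). A1 meets PK tangentially, so EK is at right angles to PK, so E = K + (0, -13.2) = (-24.0, -13.2). On A1, K sits at bearing 90° from E; a 98° counterclockwise sweep puts R at bearing 188°, so R = E + 13.2·(cos 188°, sin 188°) = (-37.1, -15.0). A1 meets RD tangentially, so ER is at right angles to RD, so RD runs along (−sin 188°, cos 188°); with |RD| = 23.9, D = (-33.7, -38.7). Then |KD| = |D − K| = 39.9.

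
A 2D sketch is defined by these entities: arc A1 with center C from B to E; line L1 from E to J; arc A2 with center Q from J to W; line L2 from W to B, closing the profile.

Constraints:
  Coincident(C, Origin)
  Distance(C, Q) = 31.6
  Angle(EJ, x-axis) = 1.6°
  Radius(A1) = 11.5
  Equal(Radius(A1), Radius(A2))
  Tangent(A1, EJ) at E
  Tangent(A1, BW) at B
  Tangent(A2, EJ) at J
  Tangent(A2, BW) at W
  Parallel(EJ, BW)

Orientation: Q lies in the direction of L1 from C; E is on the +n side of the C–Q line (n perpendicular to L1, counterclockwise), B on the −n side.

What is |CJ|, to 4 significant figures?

33.63

The slot axis is L1's direction at 1.6°, so u = (cos 1.6°, sin 1.6°) = (0.9996, 0.02792) and n = (−sin 1.6°, cos 1.6°) = (-0.02792, 0.9996). C is at the origin and Q lies 31.6 along u from C, so Q = 31.6·u = (31.59, 0.8823). Tangency of A1 to both parallel lines with radius 11.5 puts E and B at C ± 11.5·n: E = (-0.3211, 11.50), B = (0.3211, -11.50). Equal radii place J and W the same way about Q: J = Q + 11.5·n = (31.27, 12.38), W = Q − 11.5·n = (31.91, -10.61). Then |CJ| = |J − C| = 33.63.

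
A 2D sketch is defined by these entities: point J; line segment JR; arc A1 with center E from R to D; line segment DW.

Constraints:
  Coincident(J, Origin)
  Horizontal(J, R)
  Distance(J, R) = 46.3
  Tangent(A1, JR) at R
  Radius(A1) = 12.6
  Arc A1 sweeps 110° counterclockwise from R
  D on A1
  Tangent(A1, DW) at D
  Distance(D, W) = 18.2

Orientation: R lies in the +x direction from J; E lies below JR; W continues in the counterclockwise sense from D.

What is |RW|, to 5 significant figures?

34.472

J is at the origin; J and R share the same y with |JR| = 46.3 and R on the +x side, so R = (46.300, 0.0000). The tangent condition forces ER to be normal to JR, so E = R + (0, -12.6) = (46.300, -12.600). On A1, R sits at bearing 90° from E; a 110° counterclockwise sweep puts D at bearing 200°, so D = E + 12.6·(cos 200°, sin 200°) = (34.460, -16.909). Tangency of A1 to DW means the radius ED is perpendicular to DW, so DW runs along (−sin 200°, cos 200°); with |DW| = 18.2, W = (40.685, -34.012). Then |RW| = |W − R| = 34.472.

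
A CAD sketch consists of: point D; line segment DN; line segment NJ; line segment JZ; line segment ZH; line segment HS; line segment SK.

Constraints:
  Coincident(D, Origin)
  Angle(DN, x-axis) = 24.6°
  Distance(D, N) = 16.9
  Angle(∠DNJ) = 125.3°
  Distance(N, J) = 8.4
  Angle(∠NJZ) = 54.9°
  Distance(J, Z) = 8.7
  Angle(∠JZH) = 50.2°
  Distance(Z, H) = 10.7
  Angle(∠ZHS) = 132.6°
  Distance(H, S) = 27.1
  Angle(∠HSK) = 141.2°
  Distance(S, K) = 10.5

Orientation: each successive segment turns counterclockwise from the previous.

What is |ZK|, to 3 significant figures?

42.5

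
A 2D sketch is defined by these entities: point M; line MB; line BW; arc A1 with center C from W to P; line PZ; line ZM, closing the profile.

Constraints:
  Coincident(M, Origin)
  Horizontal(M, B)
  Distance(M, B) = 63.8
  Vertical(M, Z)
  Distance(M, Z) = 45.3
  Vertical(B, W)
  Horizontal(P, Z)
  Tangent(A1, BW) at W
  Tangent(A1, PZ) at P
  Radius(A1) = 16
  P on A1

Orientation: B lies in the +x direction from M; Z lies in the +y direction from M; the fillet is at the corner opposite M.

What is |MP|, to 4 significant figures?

65.86

M is at the origin; MB is horizontal with |MB| = 63.8 and B on the +x side, so B = (63.80, 0.000). M and Z share the same x with |MZ| = 45.3 and Z on the +y side, so Z = (0.000, 45.30). The virtual corner opposite M is at (63.80, 45.30). Since A1 is tangent to BW there, CW ⟂ BW and A1 meets PZ tangentially, so CP is at right angles to PZ, with radius 16.0, so the center C sits 16.0 in from both sides at C = (47.80, 29.30). That places the tangent points at W = (63.80, 29.30) on BW and P = (47.80, 45.30) on PZ. Then |MP| = |P − M| = 65.86.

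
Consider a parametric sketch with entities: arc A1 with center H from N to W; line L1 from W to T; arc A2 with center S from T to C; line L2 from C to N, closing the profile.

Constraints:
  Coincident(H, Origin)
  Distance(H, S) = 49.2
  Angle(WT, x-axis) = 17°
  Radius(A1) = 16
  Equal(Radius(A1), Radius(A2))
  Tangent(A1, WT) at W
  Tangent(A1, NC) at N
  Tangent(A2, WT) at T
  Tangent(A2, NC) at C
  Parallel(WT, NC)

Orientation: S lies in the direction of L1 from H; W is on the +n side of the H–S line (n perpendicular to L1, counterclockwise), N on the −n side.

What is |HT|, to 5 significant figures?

51.736

Tangency of A1 to both parallel lines with radius 16.0 puts W and N at H ± 16.0·n: W = (-4.6779, 15.301), N = (4.6779, -15.301). Equal radii place T and C the same way about S: T = S + 16.0·n = (42.372, 29.686), C = S − 16.0·n = (51.728, -0.91619). Then |HT| = |T − H| = 51.736.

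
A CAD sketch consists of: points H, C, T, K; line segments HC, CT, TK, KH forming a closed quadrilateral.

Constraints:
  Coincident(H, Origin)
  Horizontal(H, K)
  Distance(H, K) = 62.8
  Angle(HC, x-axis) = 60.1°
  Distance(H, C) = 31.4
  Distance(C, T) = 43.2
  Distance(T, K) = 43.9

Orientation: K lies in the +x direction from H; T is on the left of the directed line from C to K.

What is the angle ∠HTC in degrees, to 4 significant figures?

15.97°

H is at the origin; HK is horizontal with |HK| = 62.8 and K in +x, so K = (62.8, 0). HC runs at 60.1° with |HC| = 31.4, so C = (15.65, 27.22). T is determined by |CT| = 43.2 and |TK| = 43.9 together: it lies at the intersection of circle(C, 43.2) and circle(K, 43.9). With |CK| = 54.44, the foot of the radical line on CK is 26.66 from C and the perpendicular offset is √(43.2² − 26.66²) = 33.99. Taking the left-of-CK solution: T = (55.74, 43.33).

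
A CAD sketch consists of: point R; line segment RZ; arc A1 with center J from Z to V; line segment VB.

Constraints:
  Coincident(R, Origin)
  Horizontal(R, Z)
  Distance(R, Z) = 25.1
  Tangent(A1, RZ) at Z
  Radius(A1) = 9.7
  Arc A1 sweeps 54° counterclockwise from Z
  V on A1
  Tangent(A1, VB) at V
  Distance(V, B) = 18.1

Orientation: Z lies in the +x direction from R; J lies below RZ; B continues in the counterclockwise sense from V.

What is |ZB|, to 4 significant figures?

26.25

R is at the origin; R and Z share the same y with |RZ| = 25.1 and Z on the +x side, so Z = (25.10, 0.000). A1 meets RZ tangentially, so JZ is at right angles to RZ, so J = Z + (0, -9.7) = (25.10, -9.700). On A1, Z sits at bearing 90° from J; a 54° counterclockwise sweep puts V at bearing 144°, so V = J + 9.7·(cos 144°, sin 144°) = (17.25, -3.998). The tangent condition forces JV to be normal to VB, so VB runs along (−sin 144°, cos 144°); with |VB| = 18.1, B = (6.614, -18.64). Then |ZB| = |B − Z| = 26.25.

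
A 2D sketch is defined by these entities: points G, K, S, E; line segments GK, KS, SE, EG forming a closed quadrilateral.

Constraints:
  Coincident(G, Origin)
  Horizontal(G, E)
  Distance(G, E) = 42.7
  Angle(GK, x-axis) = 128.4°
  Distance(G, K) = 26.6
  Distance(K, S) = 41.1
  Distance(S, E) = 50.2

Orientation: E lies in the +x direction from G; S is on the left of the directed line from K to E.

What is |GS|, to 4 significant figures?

47.03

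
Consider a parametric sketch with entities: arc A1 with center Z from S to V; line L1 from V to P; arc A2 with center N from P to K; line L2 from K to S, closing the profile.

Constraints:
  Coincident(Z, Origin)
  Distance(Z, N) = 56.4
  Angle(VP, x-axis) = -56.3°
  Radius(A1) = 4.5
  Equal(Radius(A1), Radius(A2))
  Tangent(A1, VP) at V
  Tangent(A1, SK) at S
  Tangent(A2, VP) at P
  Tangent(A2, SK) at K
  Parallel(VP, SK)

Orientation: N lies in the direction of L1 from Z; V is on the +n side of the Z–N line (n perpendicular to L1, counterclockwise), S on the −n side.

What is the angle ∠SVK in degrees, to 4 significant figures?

80.93°

The slot axis is L1's direction at -56.3°, so u = (cos -56.3°, sin -56.3°) = (0.5548, -0.8320) and n = (−sin -56.3°, cos -56.3°) = (0.8320, 0.5548). Z is at the origin and N lies 56.4 along u from Z, so N = 56.4·u = (31.29, -46.92). Tangency of A1 to both parallel lines with radius 4.5 puts V and S at Z ± 4.5·n: V = (3.744, 2.497), S = (-3.744, -2.497). Equal radii place P and K the same way about N: P = N + 4.5·n = (35.04, -44.43), K = N − 4.5·n = (27.55, -49.42). Then cos ∠SVK = VS·VK / (|VS||VK|), giving 80.93°.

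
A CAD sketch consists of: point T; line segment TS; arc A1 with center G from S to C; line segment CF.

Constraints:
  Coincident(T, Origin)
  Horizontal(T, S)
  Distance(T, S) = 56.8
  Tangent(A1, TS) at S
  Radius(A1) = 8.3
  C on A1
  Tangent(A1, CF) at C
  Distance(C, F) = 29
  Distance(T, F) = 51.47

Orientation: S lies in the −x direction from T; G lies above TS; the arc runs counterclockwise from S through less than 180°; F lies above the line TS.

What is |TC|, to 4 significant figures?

49.27

Checks: T = (0.00, 0.00) ✓; |GC| = 8.300 ✓; ∠(GC, CF) = 90.00° ✓; |CF| = 29.00 ✓; |TF| = 51.47 ✓.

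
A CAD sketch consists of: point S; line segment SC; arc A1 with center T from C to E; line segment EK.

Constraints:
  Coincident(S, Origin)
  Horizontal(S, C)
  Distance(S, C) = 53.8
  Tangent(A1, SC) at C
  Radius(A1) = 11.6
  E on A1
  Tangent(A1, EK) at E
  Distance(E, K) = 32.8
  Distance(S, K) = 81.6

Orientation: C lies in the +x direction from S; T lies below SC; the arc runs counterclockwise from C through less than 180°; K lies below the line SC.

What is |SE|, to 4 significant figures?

49.99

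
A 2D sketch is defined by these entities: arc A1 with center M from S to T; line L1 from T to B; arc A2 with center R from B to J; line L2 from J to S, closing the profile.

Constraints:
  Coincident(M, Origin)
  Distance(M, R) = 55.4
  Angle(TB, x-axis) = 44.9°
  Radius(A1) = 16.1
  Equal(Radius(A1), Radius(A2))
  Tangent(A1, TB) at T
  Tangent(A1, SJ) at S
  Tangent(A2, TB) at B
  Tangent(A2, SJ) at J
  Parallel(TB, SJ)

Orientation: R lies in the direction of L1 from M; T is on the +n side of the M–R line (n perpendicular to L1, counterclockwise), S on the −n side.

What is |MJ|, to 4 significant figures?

57.69

The slot axis is L1's direction at 44.9°, so u = (cos 44.9°, sin 44.9°) = (0.7083, 0.7059) and n = (−sin 44.9°, cos 44.9°) = (-0.7059, 0.7083). M is at the origin and R lies 55.4 along u from M, so R = 55.4·u = (39.24, 39.11). Tangency of A1 to both parallel lines with radius 16.1 puts T and S at M ± 16.1·n: T = (-11.36, 11.40), S = (11.36, -11.40). Equal radii place B and J the same way about R: B = R + 16.1·n = (27.88, 50.51), J = R − 16.1·n = (50.61, 27.70). Then |MJ| = |J − M| = 57.69.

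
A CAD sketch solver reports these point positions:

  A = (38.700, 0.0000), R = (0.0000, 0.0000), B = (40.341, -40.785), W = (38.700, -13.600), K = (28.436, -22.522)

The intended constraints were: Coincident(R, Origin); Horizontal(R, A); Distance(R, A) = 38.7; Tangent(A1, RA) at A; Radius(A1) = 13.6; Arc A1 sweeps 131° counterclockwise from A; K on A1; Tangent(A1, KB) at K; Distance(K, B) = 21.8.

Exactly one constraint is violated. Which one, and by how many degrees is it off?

Tangent(A1, KB) at K — off by 7.90°.

R = (0.00, 0.00) ✓; R.y = 0.00, A.y = 0.00 ✓; |RA| = 38.70 ✓; ∠(WA, AR) = 90.00° ✓; |WA| = 13.60 ✓; bearing(W→K) − bearing(W→A) = 131.0° ✓; |WK| = 13.60 ✓; ∠(WK, KB) = 97.90° ✗; |KB| = 21.80 ✓.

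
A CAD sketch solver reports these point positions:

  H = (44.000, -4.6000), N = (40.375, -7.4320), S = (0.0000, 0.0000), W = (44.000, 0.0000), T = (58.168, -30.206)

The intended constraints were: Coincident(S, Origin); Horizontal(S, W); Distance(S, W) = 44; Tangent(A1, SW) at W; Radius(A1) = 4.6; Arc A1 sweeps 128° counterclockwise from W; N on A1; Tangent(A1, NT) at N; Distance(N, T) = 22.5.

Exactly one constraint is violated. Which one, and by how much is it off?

Distance(N, T) = 22.5 — off by 6.40.

S = (0.00, 0.00) ✓; S.y = 0.00, W.y = 0.00 ✓; |SW| = 44.00 ✓; ∠(HW, WS) = 90.00° ✓; |HW| = 4.600 ✓; bearing(H→N) − bearing(H→W) = 128.0° ✓; |HN| = 4.600 ✓; ∠(HN, NT) = 90.00° ✓; |NT| = 28.90 ✗.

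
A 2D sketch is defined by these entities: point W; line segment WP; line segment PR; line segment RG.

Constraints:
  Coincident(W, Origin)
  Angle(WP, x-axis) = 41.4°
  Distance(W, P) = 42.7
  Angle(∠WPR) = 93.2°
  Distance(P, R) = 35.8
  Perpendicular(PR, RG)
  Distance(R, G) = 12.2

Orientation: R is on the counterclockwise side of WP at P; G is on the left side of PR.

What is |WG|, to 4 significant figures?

48.83

W is at the origin; WP runs at 41.4° with length 42.7, so P = 42.7·(cos 41.4°, sin 41.4°) = (32.03, 28.24). ∠WPR = 93.2°, so PR runs at 41.4° + (180° − 93.2°) = 128.2° from the x-axis; with |PR| = 35.8, R = P + 35.8·(cos 128.2°, sin 128.2°) = (9.891, 56.37). PR is perpendicular to RG; with |RG| = 12.2 on the left of PR, G = R + 12.2·(-0.7859, -0.6184) = (0.3033, 48.83). Then |WG| = |G − W| = 48.83.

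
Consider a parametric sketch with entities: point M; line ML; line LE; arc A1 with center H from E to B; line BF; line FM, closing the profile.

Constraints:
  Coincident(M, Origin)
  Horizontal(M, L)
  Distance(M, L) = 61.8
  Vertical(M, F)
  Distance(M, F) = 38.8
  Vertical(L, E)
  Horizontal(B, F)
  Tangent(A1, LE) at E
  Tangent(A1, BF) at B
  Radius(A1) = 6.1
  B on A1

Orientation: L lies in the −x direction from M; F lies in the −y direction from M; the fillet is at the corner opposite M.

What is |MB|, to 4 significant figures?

67.88

M is at the origin; ML is horizontal with |ML| = 61.8 and L on the −x side, so L = (-61.80, 0.000). MF is vertical with |MF| = 38.8 and F on the −y side, so F = (0.000, -38.80). The virtual corner opposite M is at (-61.80, -38.80). The tangent condition forces HE to be normal to LE and since A1 is tangent to BF there, HB ⟂ BF, with radius 6.1, so the center H sits 6.1 in from both sides at H = (-55.70, -32.70). That places the tangent points at E = (-61.80, -32.70) on LE and B = (-55.70, -38.80) on BF. Then |MB| = |B − M| = 67.88.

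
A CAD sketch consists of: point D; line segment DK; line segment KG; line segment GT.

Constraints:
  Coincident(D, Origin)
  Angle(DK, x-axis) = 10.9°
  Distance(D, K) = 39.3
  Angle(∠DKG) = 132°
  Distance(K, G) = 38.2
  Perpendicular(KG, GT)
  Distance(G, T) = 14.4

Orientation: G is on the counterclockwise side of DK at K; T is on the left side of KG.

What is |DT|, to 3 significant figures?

66.2

∠DKG = 132.0°, so KG runs at 10.9° + (180° − 132.0°) = 58.9° from the x-axis; with |KG| = 38.2, G = K + 38.2·(cos 58.9°, sin 58.9°) = (58.3, 40.1). KG is perpendicular to GT; with |GT| = 14.4 on the left of KG, T = G + 14.4·(-0.856, 0.517) = (46.0, 47.6). Then |DT| = |T − D| = 66.2.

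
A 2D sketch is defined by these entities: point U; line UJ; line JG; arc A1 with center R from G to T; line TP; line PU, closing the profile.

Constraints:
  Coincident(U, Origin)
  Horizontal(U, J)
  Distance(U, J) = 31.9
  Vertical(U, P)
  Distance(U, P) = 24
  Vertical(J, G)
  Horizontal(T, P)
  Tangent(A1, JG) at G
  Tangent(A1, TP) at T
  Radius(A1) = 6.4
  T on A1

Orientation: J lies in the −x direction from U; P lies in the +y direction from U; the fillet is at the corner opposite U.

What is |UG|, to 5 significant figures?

36.433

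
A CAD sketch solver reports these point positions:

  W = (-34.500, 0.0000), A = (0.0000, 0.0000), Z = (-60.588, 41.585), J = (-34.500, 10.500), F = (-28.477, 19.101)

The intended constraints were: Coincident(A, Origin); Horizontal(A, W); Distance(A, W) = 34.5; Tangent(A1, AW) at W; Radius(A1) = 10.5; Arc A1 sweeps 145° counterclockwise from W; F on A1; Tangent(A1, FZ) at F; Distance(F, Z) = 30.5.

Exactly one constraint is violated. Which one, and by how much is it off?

Distance(F, Z) = 30.5 — off by 8.70.

A = (0.00, 0.00) ✓; A.y = 0.00, W.y = 0.00 ✓; |AW| = 34.50 ✓; ∠(JW, WA) = 90.00° ✓; |JW| = 10.50 ✓; bearing(J→F) − bearing(J→W) = 145.0° ✓; |JF| = 10.50 ✓; ∠(JF, FZ) = 90.00° ✓; |FZ| = 39.20 ✗.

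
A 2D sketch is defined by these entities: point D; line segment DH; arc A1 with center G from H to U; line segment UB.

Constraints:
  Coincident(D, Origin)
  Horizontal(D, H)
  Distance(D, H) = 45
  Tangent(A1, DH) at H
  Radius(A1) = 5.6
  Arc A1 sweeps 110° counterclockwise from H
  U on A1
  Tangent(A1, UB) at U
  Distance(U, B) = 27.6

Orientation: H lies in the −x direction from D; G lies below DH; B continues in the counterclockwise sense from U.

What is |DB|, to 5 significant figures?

52.777

D is at the origin; D and H share the same y with |DH| = 45.0 and H on the −x side, so H = (-45.000, 0.0000). A1 meets DH tangentially, so GH is at right angles to DH, so G = H + (0, -5.6) = (-45.000, -5.6000). On A1, H sits at bearing 90° from G; a 110° counterclockwise sweep puts U at bearing 200°, so U = G + 5.6·(cos 200°, sin 200°) = (-50.262, -7.5153). Tangency of A1 to UB means the radius GU is perpendicular to UB, so UB runs along (−sin 200°, cos 200°); with |UB| = 27.6, B = (-40.823, -33.451). Then |DB| = |B − D| = 52.777.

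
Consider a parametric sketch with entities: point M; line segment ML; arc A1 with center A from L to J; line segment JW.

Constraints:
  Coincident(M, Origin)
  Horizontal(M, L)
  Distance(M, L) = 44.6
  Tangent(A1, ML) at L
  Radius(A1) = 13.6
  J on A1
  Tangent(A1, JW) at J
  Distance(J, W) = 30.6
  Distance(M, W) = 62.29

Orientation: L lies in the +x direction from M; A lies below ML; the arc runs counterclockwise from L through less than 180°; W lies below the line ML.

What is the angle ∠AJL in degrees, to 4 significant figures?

36.10°

Checks: |AJ| = 13.60 ✓; ∠(AJ, JW) = 90.00° ✓; |JW| = 30.60 ✓; |MW| = 62.29 ✓.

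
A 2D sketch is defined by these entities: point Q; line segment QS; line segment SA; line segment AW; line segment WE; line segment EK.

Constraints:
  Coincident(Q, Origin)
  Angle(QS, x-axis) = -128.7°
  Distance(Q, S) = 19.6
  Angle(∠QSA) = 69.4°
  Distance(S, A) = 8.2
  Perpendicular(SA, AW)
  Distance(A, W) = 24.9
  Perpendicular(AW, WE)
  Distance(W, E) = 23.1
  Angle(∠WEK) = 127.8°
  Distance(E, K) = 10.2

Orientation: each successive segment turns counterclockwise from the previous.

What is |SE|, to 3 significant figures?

29.0

Q is at the origin; QS runs at -128.7° with length 19.6, so S = (-12.3, -15.3). ∠QSA = 69.4° gives SA at -18.1° from the x-axis; with |SA| = 8.2, A = (-4.46, -17.8). The perpendicularity gives AW at right angles to SA, so AW runs at 71.9°; with |AW| = 24.9, W = (3.28, 5.82). AW is perpendicular to WE, so WE runs at 162°; with |WE| = 23.1, E = (-18.7, 13.0). Then |SE| = |E − S| = 29.0.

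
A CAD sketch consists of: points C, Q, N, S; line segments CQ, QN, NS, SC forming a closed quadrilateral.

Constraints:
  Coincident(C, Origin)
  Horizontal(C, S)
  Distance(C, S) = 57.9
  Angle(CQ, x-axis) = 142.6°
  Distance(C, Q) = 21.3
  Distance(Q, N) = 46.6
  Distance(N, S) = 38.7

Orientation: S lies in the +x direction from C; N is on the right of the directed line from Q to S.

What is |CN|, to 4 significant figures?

25.36

C is at the origin; CS is horizontal with |CS| = 57.9 and S in +x, so S = (57.9, 0). CQ runs at 142.6° with |CQ| = 21.3, so Q = (-16.92, 12.94). N is determined by |QN| = 46.6 and |NS| = 38.7 together: it lies at the intersection of circle(Q, 46.6) and circle(S, 38.7). With |QS| = 75.93, the foot of the radical line on QS is 42.40 from Q and the perpendicular offset is √(46.6² − 42.40²) = 19.33. Taking the right-of-QS solution: N = (21.57, -13.33).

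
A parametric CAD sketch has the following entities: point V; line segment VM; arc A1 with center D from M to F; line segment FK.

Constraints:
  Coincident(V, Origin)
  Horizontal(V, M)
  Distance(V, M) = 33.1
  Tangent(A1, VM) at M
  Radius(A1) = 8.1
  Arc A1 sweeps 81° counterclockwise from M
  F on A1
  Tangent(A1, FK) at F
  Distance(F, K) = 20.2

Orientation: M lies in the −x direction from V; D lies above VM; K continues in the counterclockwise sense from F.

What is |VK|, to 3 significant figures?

34.6

V is at the origin; VM is horizontal with |VM| = 33.1 and M on the −x side, so M = (-33.1, 0.00). A1 meets VM tangentially, so DM is at right angles to VM, so D = M + (0, 8.1) = (-33.1, 8.10). On A1, M sits at bearing -90° from D; an 81° counterclockwise sweep puts F at bearing -9°, so F = D + 8.1·(cos -9°, sin -9°) = (-25.1, 6.83). Since A1 is tangent to FK there, DF ⟂ FK, so FK runs along (−sin -9°, cos -9°); with |FK| = 20.2, K = (-21.9, 26.8). Then |VK| = |K − V| = 34.6.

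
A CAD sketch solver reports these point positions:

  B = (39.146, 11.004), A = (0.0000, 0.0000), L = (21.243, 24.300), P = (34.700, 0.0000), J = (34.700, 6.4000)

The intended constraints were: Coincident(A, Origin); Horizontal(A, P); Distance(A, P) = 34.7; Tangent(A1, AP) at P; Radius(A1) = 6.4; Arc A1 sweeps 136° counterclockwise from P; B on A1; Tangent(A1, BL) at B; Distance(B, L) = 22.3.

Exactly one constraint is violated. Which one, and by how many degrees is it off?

Tangent(A1, BL) at B — off by 7.40°.

A = (0.00, 0.00) ✓; A.y = 0.00, P.y = 0.00 ✓; |AP| = 34.70 ✓; ∠(JP, PA) = 90.00° ✓; |JP| = 6.400 ✓; bearing(J→B) − bearing(J→P) = 136.0° ✓; |JB| = 6.400 ✓; ∠(JB, BL) = 82.60° ✗; |BL| = 22.30 ✓.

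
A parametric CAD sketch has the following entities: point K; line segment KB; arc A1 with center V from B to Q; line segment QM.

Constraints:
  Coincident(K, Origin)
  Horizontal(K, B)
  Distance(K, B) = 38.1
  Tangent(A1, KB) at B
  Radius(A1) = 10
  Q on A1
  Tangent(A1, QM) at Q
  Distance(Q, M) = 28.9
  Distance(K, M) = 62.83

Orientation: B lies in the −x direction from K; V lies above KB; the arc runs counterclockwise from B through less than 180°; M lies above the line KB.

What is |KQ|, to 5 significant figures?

34.868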